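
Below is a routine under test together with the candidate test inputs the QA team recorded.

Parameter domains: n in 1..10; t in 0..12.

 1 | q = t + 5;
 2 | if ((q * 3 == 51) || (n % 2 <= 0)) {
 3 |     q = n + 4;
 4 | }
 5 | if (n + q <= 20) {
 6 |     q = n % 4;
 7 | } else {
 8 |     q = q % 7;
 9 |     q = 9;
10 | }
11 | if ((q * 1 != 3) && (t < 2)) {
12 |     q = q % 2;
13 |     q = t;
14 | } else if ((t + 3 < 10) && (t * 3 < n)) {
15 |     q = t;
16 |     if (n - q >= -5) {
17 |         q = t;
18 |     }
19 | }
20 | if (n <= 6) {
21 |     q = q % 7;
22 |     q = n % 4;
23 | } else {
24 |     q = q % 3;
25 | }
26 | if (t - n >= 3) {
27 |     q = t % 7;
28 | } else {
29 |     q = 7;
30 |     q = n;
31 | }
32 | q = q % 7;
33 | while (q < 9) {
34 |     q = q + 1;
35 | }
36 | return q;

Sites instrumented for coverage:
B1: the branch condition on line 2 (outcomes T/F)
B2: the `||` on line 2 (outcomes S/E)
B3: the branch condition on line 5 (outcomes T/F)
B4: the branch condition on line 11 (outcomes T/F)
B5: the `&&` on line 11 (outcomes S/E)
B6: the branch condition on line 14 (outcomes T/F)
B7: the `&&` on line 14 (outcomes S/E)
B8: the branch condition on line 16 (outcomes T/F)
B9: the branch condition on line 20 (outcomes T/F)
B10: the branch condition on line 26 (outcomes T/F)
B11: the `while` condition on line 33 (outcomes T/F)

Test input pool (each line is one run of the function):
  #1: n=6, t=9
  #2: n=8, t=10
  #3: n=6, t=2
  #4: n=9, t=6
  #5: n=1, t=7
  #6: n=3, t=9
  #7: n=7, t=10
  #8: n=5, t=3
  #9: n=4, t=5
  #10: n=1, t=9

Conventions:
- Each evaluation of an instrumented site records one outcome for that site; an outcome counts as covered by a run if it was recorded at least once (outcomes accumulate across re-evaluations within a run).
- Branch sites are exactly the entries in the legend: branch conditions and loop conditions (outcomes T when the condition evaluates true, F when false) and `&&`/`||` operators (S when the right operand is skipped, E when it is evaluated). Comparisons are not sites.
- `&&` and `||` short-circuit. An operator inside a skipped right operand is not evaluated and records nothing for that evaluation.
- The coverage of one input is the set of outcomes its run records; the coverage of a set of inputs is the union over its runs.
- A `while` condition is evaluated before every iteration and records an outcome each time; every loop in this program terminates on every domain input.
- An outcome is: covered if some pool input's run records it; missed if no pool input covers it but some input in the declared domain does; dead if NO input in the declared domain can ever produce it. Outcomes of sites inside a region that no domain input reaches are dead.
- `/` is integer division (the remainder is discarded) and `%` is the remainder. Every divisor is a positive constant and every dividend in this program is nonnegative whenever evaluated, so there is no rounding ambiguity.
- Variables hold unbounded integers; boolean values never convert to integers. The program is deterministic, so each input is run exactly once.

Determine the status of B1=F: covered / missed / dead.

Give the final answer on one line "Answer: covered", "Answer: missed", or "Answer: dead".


B1=F is recorded by pool input(s) 4, 5, 6, 7, 8, 10 -> covered
Answer: covered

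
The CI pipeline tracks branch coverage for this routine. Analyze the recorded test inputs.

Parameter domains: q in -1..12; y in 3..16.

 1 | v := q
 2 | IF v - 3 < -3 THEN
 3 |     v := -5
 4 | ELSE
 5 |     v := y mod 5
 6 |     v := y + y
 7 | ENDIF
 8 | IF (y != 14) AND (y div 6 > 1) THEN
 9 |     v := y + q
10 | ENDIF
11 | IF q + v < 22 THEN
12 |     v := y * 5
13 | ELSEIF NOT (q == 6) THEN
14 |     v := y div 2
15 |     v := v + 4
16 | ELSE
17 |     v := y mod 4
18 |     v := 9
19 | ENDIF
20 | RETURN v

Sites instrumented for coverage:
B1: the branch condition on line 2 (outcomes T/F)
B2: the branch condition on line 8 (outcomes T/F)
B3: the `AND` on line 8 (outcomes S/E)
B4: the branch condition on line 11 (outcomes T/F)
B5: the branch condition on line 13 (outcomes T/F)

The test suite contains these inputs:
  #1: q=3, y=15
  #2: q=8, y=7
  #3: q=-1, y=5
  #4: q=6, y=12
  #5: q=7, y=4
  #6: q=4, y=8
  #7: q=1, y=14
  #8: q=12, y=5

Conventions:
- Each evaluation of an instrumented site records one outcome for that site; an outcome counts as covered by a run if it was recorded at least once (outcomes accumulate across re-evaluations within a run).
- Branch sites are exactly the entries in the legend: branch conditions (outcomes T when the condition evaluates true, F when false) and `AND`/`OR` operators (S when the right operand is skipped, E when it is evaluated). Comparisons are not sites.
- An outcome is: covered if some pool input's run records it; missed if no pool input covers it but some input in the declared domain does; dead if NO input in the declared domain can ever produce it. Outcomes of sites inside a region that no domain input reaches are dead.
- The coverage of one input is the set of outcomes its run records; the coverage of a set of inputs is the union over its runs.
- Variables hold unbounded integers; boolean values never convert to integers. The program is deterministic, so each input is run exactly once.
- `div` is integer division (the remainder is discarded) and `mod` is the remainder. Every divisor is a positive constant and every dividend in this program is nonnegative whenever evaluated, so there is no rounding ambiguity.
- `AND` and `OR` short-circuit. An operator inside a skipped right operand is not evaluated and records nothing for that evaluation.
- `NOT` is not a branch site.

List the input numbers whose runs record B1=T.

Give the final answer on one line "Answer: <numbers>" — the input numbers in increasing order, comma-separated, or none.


input #1 (q=3, y=15): never hits B1=T
input #2 (q=8, y=7): never hits B1=T
input #3 (q=-1, y=5): hits B1=T
input #4 (q=6, y=12): never hits B1=T
input #5 (q=7, y=4): never hits B1=T
input #6 (q=4, y=8): never hits B1=T
input #7 (q=1, y=14): never hits B1=T
input #8 (q=12, y=5): never hits B1=T
Answer: 3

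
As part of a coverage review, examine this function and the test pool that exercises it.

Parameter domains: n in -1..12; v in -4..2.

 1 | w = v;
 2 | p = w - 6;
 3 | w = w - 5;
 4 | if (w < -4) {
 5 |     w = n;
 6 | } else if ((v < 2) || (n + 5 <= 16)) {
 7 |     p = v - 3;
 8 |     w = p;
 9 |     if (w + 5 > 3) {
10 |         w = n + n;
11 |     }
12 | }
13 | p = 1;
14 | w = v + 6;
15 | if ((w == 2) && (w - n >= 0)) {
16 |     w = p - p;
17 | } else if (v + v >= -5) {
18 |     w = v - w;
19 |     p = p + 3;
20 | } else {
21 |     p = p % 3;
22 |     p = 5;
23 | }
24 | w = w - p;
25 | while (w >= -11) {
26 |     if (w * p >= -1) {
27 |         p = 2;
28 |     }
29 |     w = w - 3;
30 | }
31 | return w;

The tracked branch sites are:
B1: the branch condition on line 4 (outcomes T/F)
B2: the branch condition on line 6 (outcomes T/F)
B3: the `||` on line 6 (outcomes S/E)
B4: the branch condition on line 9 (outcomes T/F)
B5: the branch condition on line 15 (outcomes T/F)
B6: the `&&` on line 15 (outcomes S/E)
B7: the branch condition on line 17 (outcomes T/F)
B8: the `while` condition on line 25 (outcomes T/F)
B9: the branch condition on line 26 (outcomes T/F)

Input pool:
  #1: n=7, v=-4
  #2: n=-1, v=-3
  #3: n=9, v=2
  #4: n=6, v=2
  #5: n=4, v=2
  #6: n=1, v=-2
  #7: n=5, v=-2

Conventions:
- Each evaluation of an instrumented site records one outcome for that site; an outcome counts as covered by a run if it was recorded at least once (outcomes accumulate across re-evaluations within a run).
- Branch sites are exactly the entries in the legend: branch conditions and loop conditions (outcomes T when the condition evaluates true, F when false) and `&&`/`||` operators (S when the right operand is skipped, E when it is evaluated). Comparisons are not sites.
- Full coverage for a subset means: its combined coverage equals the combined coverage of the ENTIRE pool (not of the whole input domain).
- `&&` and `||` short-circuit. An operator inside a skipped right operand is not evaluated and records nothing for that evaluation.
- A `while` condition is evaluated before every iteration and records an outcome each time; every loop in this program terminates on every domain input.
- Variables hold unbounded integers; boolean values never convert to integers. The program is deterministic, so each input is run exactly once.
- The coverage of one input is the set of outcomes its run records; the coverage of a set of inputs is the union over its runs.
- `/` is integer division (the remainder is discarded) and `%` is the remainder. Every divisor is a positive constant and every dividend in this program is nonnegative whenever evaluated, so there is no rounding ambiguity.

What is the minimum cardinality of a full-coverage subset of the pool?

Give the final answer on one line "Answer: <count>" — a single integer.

test 1 (n=7, v=-4) hits B1=T, B5=F, B6=E, B7=F, B8=T, B8=F, B9=F
test 2 (n=-1, v=-3) hits B1=T, B5=F, B6=S, B7=F, B8=T, B8=F, B9=F
test 3 (n=9, v=2) hits B1=F, B2=T, B3=E, B4=T, B5=F, B6=S, B7=T, B8=T, B8=F, B9=F
test 4 (n=6, v=2) hits B1=F, B2=T, B3=E, B4=T, B5=F, B6=S, B7=T, B8=T, B8=F, B9=F
test 5 (n=4, v=2) hits B1=F, B2=T, B3=E, B4=T, B5=F, B6=S, B7=T, B8=T, B8=F, B9=F
test 6 (n=1, v=-2) hits B1=T, B5=F, B6=S, B7=T, B8=T, B8=F, B9=F
test 7 (n=5, v=-2) hits B1=T, B5=F, B6=S, B7=T, B8=T, B8=F, B9=F
union over all inputs: B1=T, B1=F, B2=T, B3=E, B4=T, B5=F, B6=S, B6=E, B7=T, B7=F, B8=T, B8=F, B9=F (13 outcomes)
every size-1 subset falls short of the 13 outcomes (best: 10/13)
inputs {1, 3} (size 2) cover everything; no size-2 subset with a lexicographically smaller index list covers all 13

Answer: 2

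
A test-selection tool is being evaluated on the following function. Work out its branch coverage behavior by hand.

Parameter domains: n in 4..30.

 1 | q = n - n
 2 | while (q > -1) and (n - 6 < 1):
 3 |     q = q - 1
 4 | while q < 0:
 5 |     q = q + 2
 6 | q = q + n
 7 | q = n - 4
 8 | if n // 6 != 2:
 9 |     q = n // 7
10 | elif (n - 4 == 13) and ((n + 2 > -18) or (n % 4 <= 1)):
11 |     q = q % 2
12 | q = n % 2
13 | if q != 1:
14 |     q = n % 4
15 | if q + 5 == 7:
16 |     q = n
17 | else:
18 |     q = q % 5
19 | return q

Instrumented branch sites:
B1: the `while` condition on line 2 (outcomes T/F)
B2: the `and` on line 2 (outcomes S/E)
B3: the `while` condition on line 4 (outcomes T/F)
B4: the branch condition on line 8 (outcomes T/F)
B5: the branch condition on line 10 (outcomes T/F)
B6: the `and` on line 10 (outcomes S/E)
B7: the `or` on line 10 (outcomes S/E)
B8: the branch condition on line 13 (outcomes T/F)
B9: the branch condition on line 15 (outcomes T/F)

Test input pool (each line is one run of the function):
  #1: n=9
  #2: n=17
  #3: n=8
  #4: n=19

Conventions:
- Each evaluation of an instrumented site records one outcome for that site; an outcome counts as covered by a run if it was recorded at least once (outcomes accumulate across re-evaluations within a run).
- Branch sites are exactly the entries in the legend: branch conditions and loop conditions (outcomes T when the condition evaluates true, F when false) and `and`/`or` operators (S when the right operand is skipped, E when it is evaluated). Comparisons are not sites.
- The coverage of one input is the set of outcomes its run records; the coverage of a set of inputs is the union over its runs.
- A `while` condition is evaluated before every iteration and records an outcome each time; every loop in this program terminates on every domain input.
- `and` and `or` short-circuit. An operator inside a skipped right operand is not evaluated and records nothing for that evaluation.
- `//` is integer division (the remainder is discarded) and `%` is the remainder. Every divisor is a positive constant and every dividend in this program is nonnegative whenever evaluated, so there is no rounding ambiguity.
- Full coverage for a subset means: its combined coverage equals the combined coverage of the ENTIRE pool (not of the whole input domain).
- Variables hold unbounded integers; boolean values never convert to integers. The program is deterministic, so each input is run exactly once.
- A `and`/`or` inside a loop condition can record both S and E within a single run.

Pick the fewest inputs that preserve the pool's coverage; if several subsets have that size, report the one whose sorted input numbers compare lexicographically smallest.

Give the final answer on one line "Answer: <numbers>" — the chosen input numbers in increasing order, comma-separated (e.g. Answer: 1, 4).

#1 (n=9) -> B2->E, B1->F, B3->F, B4->T, B8->F, B9->F; covered: B1=F, B2=E, B3=F, B4=T, B8=F, B9=F
#2 (n=17) -> B2->E, B1->F, B3->F, B4->F, B6->E, B7->S, B5->T, B8->F, B9->F; covered: B1=F, B2=E, B3=F, B4=F, B5=T, B6=E, B7=S, B8=F, B9=F
#3 (n=8) -> B2->E, B1->F, B3->F, B4->T, B8->T, B9->F; covered: B1=F, B2=E, B3=F, B4=T, B8=T, B9=F
#4 (n=19) -> B2->E, B1->F, B3->F, B4->T, B8->F, B9->F; covered: B1=F, B2=E, B3=F, B4=T, B8=F, B9=F
union over all inputs: B1=F, B2=E, B3=F, B4=T, B4=F, B5=T, B6=E, B7=S, B8=T, B8=F, B9=F (11 outcomes)
no size-1 subset reaches all 11 outcomes (best union: 9/11)
at size 2, {2, 3} reaches all 11 outcomes; every lexicographically earlier size-2 subset fails

Answer: 2, 3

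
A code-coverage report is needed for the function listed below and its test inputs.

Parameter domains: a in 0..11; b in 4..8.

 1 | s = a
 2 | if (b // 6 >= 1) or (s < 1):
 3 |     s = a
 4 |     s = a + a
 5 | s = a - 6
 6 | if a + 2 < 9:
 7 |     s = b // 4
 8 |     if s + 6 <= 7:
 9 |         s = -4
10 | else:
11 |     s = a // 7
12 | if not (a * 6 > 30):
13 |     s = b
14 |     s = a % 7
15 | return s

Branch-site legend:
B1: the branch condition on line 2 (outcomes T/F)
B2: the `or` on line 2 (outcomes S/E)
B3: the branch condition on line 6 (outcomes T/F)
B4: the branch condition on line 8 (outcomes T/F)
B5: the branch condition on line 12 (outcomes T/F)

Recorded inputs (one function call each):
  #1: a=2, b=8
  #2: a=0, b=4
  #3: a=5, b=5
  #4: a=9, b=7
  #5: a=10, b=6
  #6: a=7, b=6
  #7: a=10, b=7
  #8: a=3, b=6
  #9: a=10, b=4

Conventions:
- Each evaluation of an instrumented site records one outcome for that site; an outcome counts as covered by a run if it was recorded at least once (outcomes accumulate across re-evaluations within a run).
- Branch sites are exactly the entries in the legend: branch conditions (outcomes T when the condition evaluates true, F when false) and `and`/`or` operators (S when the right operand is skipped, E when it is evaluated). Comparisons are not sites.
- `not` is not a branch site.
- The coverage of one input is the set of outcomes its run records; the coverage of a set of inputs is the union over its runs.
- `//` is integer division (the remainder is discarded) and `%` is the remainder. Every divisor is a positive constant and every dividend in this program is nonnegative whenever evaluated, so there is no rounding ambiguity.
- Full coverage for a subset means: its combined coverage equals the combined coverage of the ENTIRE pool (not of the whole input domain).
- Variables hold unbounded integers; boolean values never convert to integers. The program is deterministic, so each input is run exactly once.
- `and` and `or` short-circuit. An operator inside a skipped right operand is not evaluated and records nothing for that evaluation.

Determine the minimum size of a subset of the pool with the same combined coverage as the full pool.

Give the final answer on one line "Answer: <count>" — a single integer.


input #1, a=2, b=8: events B2->S, B1->T, B3->T, B4->F, B5->T; outcomes B1=T, B2=S, B3=T, B4=F, B5=T
input #2, a=0, b=4: events B2->E, B1->T, B3->T, B4->T, B5->T; outcomes B1=T, B2=E, B3=T, B4=T, B5=T
input #3, a=5, b=5: events B2->E, B1->F, B3->T, B4->T, B5->T; outcomes B1=F, B2=E, B3=T, B4=T, B5=T
input #4, a=9, b=7: events B2->S, B1->T, B3->F, B5->F; outcomes B1=T, B2=S, B3=F, B5=F
input #5, a=10, b=6: events B2->S, B1->T, B3->F, B5->F; outcomes B1=T, B2=S, B3=F, B5=F
input #6, a=7, b=6: events B2->S, B1->T, B3->F, B5->F; outcomes B1=T, B2=S, B3=F, B5=F
input #7, a=10, b=7: events B2->S, B1->T, B3->F, B5->F; outcomes B1=T, B2=S, B3=F, B5=F
input #8, a=3, b=6: events B2->S, B1->T, B3->T, B4->T, B5->T; outcomes B1=T, B2=S, B3=T, B4=T, B5=T
input #9, a=10, b=4: events B2->E, B1->F, B3->F, B5->F; outcomes B1=F, B2=E, B3=F, B5=F
the full pool covers 10 outcomes: B1=T, B1=F, B2=S, B2=E, B3=T, B3=F, B4=T, B4=F, B5=T, B5=F
checked all size-1 subsets: none covers 10 outcomes (max 5/10)
checked all size-2 subsets: none covers 10 outcomes (max 9/10)
at size 3, {1, 2, 9} reaches all 10 outcomes; every lexicographically earlier size-3 subset fails
Answer: 3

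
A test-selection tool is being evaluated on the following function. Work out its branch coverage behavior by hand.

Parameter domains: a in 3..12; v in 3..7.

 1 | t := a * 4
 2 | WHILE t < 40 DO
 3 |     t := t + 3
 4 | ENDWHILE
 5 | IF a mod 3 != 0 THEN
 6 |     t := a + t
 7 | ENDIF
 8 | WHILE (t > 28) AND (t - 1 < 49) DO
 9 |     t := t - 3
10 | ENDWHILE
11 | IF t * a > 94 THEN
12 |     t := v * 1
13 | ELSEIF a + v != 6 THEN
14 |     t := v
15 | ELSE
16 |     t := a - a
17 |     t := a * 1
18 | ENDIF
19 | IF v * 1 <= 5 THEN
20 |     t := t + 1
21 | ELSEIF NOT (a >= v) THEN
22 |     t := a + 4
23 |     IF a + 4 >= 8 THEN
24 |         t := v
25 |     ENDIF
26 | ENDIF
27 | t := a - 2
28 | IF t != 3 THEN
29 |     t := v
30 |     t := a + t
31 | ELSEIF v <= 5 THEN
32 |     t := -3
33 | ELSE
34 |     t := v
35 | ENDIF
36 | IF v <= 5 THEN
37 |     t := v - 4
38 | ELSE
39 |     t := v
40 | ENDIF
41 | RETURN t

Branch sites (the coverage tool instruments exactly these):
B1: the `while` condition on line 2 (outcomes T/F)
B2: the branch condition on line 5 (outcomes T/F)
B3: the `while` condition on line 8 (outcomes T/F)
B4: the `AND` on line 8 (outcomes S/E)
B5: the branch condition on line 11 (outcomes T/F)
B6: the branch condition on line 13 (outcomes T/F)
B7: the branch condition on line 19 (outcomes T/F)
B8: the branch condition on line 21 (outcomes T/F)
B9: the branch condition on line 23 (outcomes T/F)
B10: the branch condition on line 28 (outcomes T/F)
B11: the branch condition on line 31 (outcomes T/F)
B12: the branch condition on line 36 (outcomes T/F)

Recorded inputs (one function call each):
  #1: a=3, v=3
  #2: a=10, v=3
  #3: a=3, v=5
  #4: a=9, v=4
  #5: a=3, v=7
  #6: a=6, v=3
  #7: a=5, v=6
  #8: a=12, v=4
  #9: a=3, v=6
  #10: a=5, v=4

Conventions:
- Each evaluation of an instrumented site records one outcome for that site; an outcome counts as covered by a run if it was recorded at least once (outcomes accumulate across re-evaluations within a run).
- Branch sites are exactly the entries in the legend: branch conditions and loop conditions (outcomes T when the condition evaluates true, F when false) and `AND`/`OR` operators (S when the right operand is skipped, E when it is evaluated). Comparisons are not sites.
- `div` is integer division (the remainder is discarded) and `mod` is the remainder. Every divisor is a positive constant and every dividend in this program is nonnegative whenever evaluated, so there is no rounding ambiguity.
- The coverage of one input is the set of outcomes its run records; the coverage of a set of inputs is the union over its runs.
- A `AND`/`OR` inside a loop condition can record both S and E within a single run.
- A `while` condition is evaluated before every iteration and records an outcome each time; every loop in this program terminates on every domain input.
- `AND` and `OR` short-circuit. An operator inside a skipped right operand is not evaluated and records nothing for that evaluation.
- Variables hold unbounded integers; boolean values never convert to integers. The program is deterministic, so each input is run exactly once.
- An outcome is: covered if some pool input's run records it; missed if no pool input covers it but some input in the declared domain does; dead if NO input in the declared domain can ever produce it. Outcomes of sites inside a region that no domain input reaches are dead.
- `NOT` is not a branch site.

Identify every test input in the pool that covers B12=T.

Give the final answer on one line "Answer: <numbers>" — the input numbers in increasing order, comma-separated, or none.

input #1 (a=3, v=3): records B12=T
input #2 (a=10, v=3): records B12=T
input #3 (a=3, v=5): records B12=T
input #4 (a=9, v=4): records B12=T
input #5 (a=3, v=7): does not record B12=T
input #6 (a=6, v=3): records B12=T
input #7 (a=5, v=6): does not record B12=T
input #8 (a=12, v=4): records B12=T
input #9 (a=3, v=6): does not record B12=T
input #10 (a=5, v=4): records B12=T

Answer: 1, 2, 3, 4, 6, 8, 10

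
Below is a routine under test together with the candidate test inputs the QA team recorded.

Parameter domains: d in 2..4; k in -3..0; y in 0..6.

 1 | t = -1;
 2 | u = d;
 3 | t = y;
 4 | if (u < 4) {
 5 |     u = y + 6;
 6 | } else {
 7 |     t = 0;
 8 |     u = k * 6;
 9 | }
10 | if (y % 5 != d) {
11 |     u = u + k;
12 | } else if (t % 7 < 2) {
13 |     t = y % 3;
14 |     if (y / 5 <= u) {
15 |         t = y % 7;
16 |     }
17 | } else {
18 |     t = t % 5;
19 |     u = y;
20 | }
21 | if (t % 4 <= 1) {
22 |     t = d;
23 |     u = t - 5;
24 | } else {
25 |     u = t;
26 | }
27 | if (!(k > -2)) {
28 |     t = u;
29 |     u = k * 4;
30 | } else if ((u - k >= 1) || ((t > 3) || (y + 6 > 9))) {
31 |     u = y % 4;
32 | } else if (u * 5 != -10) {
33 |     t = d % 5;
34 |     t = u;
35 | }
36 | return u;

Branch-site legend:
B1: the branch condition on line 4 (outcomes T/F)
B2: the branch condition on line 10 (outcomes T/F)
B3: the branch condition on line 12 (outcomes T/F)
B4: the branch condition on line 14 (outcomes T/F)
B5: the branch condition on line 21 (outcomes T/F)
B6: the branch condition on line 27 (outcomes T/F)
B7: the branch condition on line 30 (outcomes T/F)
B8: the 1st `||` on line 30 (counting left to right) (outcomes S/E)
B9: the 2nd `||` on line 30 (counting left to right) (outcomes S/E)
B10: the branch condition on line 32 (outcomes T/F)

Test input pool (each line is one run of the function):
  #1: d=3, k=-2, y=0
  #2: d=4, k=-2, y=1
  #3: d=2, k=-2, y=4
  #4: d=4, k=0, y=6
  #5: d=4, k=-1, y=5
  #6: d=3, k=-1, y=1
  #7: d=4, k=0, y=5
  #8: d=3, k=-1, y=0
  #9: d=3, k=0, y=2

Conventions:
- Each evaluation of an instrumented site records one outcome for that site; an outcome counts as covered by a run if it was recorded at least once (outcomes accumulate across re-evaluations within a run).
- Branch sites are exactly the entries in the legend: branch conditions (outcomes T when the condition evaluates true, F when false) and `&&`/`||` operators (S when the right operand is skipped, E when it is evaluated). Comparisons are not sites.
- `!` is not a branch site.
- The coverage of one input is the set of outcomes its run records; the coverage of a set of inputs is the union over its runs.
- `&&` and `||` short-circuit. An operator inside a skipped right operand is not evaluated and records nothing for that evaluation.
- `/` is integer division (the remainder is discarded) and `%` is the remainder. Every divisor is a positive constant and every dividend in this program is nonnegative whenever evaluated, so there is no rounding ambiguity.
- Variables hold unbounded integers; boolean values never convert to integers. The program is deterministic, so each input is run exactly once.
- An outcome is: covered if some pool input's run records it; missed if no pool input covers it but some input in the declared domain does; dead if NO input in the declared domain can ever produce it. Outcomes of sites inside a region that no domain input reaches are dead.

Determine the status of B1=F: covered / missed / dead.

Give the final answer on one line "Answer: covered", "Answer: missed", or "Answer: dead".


B1=F is recorded by pool input(s) 2, 4, 5, 7 -> covered
Answer: covered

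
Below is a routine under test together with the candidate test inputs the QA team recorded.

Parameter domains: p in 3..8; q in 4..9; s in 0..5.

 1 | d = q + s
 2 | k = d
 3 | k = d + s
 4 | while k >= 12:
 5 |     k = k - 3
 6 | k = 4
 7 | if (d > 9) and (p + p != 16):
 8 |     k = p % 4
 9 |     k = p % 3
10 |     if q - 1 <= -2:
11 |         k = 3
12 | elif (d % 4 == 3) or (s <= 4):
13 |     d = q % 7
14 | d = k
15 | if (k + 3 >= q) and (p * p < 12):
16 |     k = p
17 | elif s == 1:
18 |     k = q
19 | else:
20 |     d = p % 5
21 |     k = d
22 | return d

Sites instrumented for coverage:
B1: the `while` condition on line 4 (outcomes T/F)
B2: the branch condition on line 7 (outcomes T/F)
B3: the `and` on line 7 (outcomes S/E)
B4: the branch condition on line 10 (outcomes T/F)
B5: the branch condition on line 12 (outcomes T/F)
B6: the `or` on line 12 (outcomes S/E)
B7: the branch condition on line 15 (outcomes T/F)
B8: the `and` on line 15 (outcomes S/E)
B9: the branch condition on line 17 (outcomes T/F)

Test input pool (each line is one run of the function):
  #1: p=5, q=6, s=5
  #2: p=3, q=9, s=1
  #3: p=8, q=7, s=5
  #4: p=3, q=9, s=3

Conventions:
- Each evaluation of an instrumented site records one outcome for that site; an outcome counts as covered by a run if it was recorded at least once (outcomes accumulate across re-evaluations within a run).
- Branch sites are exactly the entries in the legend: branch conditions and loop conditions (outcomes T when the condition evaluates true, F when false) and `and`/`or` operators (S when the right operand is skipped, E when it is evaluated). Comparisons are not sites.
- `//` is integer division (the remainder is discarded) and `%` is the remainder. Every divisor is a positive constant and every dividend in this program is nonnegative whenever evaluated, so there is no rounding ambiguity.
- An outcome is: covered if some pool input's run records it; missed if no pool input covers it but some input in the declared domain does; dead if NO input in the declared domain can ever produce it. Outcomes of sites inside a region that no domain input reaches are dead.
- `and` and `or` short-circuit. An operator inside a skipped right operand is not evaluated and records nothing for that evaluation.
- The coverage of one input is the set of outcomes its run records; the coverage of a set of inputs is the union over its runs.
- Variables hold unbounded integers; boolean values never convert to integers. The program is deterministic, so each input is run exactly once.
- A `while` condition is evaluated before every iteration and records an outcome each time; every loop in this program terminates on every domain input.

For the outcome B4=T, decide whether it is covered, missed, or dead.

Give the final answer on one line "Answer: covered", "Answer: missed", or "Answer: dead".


no pool input records B4=T
checking all 216 inputs in the declared domain: B4=T is never recorded -> dead
Answer: dead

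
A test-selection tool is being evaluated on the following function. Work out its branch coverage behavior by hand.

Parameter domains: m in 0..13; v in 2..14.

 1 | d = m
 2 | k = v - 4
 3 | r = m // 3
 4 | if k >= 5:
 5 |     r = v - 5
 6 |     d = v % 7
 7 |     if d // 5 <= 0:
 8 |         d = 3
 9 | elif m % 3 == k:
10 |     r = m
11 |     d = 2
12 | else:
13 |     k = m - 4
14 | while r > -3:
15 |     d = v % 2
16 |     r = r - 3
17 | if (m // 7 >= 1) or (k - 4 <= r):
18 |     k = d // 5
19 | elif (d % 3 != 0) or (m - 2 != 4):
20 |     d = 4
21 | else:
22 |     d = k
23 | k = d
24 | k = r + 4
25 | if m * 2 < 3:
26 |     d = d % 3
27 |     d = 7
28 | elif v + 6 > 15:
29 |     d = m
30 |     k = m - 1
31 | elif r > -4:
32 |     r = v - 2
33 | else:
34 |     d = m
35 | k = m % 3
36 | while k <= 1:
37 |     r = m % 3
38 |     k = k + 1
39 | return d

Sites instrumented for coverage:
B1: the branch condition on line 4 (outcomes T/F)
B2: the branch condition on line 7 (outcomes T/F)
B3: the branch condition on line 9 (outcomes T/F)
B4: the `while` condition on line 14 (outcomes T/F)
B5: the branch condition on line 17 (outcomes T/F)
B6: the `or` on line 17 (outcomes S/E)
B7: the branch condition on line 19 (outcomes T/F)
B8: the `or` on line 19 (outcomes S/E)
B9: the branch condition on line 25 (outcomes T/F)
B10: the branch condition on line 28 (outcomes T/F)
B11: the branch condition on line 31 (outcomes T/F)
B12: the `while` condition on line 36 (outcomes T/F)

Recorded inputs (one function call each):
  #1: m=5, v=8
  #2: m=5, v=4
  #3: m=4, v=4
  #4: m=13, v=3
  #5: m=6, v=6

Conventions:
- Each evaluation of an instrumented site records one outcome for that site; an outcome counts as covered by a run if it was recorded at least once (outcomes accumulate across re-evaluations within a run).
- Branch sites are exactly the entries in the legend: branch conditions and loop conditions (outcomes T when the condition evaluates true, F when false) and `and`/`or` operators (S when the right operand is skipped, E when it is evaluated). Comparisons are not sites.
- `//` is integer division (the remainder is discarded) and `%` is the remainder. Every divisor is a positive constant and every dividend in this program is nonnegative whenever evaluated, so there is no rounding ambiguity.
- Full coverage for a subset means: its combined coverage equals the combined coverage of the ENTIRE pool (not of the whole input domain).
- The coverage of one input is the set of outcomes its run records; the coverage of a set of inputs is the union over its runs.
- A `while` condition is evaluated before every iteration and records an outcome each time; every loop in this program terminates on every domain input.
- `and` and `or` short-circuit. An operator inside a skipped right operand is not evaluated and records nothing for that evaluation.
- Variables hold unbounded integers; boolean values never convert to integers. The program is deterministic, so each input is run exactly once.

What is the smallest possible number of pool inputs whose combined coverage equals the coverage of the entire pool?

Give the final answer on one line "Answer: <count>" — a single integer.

run #1 (m=5, v=8) runs B1->F, B3->F, B4->T, B4->T, B4->F, B6->E, B5->F, B8->E, B7->T, B9->F, B10->F, B11->F, B12->F; records B1=F, B3=F, B4=T, B4=F, B5=F, B6=E, B7=T, B8=E, B9=F, B10=F, B11=F, B12=F
run #2 (m=5, v=4) runs B1->F, B3->F, B4->T, B4->T, B4->F, B6->E, B5->F, B8->E, B7->T, B9->F, B10->F, B11->F, B12->F; records B1=F, B3=F, B4=T, B4=F, B5=F, B6=E, B7=T, B8=E, B9=F, B10=F, B11=F, B12=F
run #3 (m=4, v=4) runs B1->F, B3->F, B4->T, B4->T, B4->F, B6->E, B5->F, B8->E, B7->T, B9->F, B10->F, B11->F, B12->T, B12->F; records B1=F, B3=F, B4=T, B4=F, B5=F, B6=E, B7=T, B8=E, B9=F, B10=F, B11=F, B12=T, B12=F
run #4 (m=13, v=3) runs B1->F, B3->F, B4->T, B4->T, B4->T, B4->F, B6->S, B5->T, B9->F, B10->F, B11->F, B12->T, B12->F; records B1=F, B3=F, B4=T, B4=F, B5=T, B6=S, B9=F, B10=F, B11=F, B12=T, B12=F
run #5 (m=6, v=6) runs B1->F, B3->F, B4->T, B4->T, B4->F, B6->E, B5->F, B8->E, B7->F, B9->F, B10->F, B11->F, B12->T, B12->T, ...; records B1=F, B3=F, B4=T, B4=F, B5=F, B6=E, B7=F, B8=E, B9=F, B10=F, B11=F, B12=T, B12=F
pool-wide coverage (16 outcomes): B1=F, B3=F, B4=T, B4=F, B5=T, B5=F, B6=S, B6=E, B7=T, B7=F, B8=E, B9=F, B10=F, B11=F, B12=T, B12=F
no size-1 subset reaches all 16 outcomes (best union: 13/16)
no size-2 subset reaches all 16 outcomes (best union: 15/16)
the canonical winner is {1, 4, 5}: size 3, full 16-outcome coverage, earliest index list among size-3 covers

Answer: 3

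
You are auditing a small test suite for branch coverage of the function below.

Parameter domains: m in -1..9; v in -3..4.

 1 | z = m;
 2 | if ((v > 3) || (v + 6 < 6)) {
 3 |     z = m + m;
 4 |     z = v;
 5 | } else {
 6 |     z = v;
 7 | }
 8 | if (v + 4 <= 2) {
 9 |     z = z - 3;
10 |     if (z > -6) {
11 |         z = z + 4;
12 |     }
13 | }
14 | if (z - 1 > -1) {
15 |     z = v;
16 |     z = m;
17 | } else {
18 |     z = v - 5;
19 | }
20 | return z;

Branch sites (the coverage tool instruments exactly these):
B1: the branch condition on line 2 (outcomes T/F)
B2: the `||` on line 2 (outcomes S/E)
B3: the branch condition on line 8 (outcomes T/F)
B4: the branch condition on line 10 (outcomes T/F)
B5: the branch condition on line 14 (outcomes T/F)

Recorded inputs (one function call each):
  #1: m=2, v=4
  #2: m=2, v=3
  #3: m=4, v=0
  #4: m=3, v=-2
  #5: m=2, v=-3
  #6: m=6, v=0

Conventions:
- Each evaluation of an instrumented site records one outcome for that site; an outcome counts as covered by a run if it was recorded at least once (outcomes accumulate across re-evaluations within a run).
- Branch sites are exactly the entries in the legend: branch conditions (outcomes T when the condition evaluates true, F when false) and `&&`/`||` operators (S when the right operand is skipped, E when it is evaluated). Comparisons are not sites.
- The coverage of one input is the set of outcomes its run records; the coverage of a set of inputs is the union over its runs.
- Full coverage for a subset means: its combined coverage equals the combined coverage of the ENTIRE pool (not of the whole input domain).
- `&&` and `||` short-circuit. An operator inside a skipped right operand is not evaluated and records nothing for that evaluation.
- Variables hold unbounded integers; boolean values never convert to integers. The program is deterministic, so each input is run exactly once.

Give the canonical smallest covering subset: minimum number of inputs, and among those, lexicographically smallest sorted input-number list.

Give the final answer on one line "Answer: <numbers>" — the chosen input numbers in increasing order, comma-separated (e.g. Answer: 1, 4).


test 1 (m=2, v=4) fires B2->S, B1->T, B3->F, B5->T; hits B1=T, B2=S, B3=F, B5=T
test 2 (m=2, v=3) fires B2->E, B1->F, B3->F, B5->T; hits B1=F, B2=E, B3=F, B5=T
test 3 (m=4, v=0) fires B2->E, B1->F, B3->F, B5->F; hits B1=F, B2=E, B3=F, B5=F
test 4 (m=3, v=-2) fires B2->E, B1->T, B3->T, B4->T, B5->F; hits B1=T, B2=E, B3=T, B4=T, B5=F
test 5 (m=2, v=-3) fires B2->E, B1->T, B3->T, B4->F, B5->F; hits B1=T, B2=E, B3=T, B4=F, B5=F
test 6 (m=6, v=0) fires B2->E, B1->F, B3->F, B5->F; hits B1=F, B2=E, B3=F, B5=F
together the pool reaches 10 outcomes: B1=T, B1=F, B2=S, B2=E, B3=T, B3=F, B4=T, B4=F, B5=T, B5=F
every size-1 subset falls short of the 10 outcomes (best: 5/10)
every size-2 subset falls short of the 10 outcomes (best: 8/10)
every size-3 subset falls short of the 10 outcomes (best: 9/10)
the canonical winner is {1, 2, 4, 5}: size 4, full 10-outcome coverage, earliest index list among size-4 covers
Answer: 1, 2, 4, 5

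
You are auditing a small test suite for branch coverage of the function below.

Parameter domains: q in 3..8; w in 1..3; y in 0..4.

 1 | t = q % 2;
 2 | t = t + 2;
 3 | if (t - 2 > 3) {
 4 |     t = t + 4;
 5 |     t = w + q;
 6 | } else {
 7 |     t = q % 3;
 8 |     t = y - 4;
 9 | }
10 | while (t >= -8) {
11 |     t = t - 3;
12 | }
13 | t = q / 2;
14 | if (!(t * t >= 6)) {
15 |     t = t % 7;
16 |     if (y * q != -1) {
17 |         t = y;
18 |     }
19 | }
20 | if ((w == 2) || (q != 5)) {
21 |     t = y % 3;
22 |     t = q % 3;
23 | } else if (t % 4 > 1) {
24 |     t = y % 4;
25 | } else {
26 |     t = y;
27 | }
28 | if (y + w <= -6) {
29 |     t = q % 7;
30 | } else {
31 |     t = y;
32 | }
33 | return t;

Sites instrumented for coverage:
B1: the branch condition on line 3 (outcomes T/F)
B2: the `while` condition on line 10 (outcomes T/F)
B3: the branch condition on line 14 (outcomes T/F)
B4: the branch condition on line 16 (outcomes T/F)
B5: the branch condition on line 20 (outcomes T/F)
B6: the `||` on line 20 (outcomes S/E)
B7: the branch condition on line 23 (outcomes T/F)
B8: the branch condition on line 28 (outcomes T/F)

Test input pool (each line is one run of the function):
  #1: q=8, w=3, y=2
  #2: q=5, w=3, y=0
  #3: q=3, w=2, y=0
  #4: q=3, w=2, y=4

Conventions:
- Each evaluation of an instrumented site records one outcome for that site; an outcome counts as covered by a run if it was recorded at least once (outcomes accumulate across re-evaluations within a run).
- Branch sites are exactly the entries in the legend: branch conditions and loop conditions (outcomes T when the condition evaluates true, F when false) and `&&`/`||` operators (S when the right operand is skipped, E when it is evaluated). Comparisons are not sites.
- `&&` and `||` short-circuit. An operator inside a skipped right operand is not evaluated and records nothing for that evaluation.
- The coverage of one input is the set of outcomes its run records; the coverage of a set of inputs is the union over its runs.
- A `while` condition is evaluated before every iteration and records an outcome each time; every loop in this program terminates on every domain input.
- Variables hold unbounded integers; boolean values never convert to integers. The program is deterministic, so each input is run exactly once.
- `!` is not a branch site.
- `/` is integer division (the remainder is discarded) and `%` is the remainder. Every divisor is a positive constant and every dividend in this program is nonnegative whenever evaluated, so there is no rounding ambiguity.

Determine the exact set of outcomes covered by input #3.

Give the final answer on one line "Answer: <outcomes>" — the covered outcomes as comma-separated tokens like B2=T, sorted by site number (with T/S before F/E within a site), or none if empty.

Event log for input #3 (q=3, w=2, y=0):
  B1->F, B2->T, B2->T, B2->F, B3->T, B4->T, B6->S, B5->T, B8->F
distinct outcomes covered: B1=F, B2=T, B2=F, B3=T, B4=T, B5=T, B6=S, B8=F

Answer: B1=F, B2=T, B2=F, B3=T, B4=T, B5=T, B6=S, B8=F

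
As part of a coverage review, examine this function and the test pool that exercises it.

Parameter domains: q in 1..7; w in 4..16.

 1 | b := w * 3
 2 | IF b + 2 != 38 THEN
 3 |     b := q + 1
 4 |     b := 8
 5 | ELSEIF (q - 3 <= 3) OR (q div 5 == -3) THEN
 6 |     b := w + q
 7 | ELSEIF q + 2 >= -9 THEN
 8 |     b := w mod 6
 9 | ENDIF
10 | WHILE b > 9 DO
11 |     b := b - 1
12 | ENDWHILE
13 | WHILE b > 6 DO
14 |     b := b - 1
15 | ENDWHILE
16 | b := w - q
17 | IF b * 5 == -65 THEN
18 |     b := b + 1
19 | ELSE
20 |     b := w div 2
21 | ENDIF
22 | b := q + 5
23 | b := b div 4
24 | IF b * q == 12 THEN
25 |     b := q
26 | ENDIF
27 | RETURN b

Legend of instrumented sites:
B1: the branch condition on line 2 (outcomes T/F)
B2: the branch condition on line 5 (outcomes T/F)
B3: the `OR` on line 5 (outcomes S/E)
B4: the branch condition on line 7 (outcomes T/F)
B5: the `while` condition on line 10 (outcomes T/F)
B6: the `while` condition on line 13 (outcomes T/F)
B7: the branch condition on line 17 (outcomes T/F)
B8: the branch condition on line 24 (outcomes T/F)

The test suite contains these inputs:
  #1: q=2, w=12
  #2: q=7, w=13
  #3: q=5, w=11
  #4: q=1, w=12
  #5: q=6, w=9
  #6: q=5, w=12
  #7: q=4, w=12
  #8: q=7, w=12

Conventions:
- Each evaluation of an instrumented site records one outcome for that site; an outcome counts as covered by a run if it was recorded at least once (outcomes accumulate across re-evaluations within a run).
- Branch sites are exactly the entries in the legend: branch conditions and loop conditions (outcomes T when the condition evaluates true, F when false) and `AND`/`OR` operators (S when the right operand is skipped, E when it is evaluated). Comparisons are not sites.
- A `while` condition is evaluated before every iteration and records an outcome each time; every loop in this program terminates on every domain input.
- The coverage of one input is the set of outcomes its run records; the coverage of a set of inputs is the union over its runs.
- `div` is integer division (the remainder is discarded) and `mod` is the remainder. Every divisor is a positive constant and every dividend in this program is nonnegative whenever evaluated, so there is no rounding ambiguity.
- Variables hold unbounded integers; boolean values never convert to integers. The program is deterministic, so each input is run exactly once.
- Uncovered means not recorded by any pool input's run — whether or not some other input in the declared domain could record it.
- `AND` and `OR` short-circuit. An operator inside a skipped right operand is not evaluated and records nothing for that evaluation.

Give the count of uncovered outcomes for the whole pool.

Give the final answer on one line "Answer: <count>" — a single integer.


input #1 (q=2, w=12): events B1->F, B3->S, B2->T, B5->T, B5->T, B5->T, B5->T, B5->T, B5->F, B6->T, B6->T, B6->T, B6->F, B7->F, ...; covers B1=F, B2=T, B3=S, B5=T, B5=F, B6=T, B6=F, B7=F, B8=F
input #2 (q=7, w=13): events B1->T, B5->F, B6->T, B6->T, B6->F, B7->F, B8->F; covers B1=T, B5=F, B6=T, B6=F, B7=F, B8=F
input #3 (q=5, w=11): events B1->T, B5->F, B6->T, B6->T, B6->F, B7->F, B8->F; covers B1=T, B5=F, B6=T, B6=F, B7=F, B8=F
input #4 (q=1, w=12): events B1->F, B3->S, B2->T, B5->T, B5->T, B5->T, B5->T, B5->F, B6->T, B6->T, B6->T, B6->F, B7->F, B8->F; covers B1=F, B2=T, B3=S, B5=T, B5=F, B6=T, B6=F, B7=F, B8=F
input #5 (q=6, w=9): events B1->T, B5->F, B6->T, B6->T, B6->F, B7->F, B8->T; covers B1=T, B5=F, B6=T, B6=F, B7=F, B8=T
input #6 (q=5, w=12): events B1->F, B3->S, B2->T, B5->T, B5->T, B5->T, B5->T, B5->T, B5->T, B5->T, B5->T, B5->F, B6->T, B6->T, ...; covers B1=F, B2=T, B3=S, B5=T, B5=F, B6=T, B6=F, B7=F, B8=F
input #7 (q=4, w=12): events B1->F, B3->S, B2->T, B5->T, B5->T, B5->T, B5->T, B5->T, B5->T, B5->T, B5->F, B6->T, B6->T, B6->T, ...; covers B1=F, B2=T, B3=S, B5=T, B5=F, B6=T, B6=F, B7=F, B8=F
input #8 (q=7, w=12): events B1->F, B3->E, B2->F, B4->T, B5->F, B6->F, B7->F, B8->F; covers B1=F, B2=F, B3=E, B4=T, B5=F, B6=F, B7=F, B8=F
union over the pool: B1=T, B1=F, B2=T, B2=F, B3=S, B3=E, B4=T, B5=T, B5=F, B6=T, B6=F, B7=F, B8=T, B8=F
uncovered (2 of 16): B4=F, B7=T
Answer: 2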